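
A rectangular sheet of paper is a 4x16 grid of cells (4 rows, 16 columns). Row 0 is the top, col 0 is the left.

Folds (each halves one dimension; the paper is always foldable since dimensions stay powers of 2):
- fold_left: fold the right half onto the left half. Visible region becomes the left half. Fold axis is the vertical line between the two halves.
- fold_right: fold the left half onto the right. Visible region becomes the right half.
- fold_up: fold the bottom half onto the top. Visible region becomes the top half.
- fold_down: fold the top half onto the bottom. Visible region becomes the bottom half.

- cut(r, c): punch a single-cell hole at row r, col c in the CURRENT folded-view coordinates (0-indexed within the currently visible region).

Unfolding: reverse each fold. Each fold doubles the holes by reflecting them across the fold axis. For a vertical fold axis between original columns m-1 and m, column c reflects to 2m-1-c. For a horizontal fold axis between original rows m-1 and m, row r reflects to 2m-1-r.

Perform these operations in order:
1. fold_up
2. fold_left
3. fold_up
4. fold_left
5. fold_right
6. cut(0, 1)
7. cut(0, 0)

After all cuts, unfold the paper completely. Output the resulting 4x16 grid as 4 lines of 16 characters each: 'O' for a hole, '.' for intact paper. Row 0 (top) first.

Op 1 fold_up: fold axis h@2; visible region now rows[0,2) x cols[0,16) = 2x16
Op 2 fold_left: fold axis v@8; visible region now rows[0,2) x cols[0,8) = 2x8
Op 3 fold_up: fold axis h@1; visible region now rows[0,1) x cols[0,8) = 1x8
Op 4 fold_left: fold axis v@4; visible region now rows[0,1) x cols[0,4) = 1x4
Op 5 fold_right: fold axis v@2; visible region now rows[0,1) x cols[2,4) = 1x2
Op 6 cut(0, 1): punch at orig (0,3); cuts so far [(0, 3)]; region rows[0,1) x cols[2,4) = 1x2
Op 7 cut(0, 0): punch at orig (0,2); cuts so far [(0, 2), (0, 3)]; region rows[0,1) x cols[2,4) = 1x2
Unfold 1 (reflect across v@2): 4 holes -> [(0, 0), (0, 1), (0, 2), (0, 3)]
Unfold 2 (reflect across v@4): 8 holes -> [(0, 0), (0, 1), (0, 2), (0, 3), (0, 4), (0, 5), (0, 6), (0, 7)]
Unfold 3 (reflect across h@1): 16 holes -> [(0, 0), (0, 1), (0, 2), (0, 3), (0, 4), (0, 5), (0, 6), (0, 7), (1, 0), (1, 1), (1, 2), (1, 3), (1, 4), (1, 5), (1, 6), (1, 7)]
Unfold 4 (reflect across v@8): 32 holes -> [(0, 0), (0, 1), (0, 2), (0, 3), (0, 4), (0, 5), (0, 6), (0, 7), (0, 8), (0, 9), (0, 10), (0, 11), (0, 12), (0, 13), (0, 14), (0, 15), (1, 0), (1, 1), (1, 2), (1, 3), (1, 4), (1, 5), (1, 6), (1, 7), (1, 8), (1, 9), (1, 10), (1, 11), (1, 12), (1, 13), (1, 14), (1, 15)]
Unfold 5 (reflect across h@2): 64 holes -> [(0, 0), (0, 1), (0, 2), (0, 3), (0, 4), (0, 5), (0, 6), (0, 7), (0, 8), (0, 9), (0, 10), (0, 11), (0, 12), (0, 13), (0, 14), (0, 15), (1, 0), (1, 1), (1, 2), (1, 3), (1, 4), (1, 5), (1, 6), (1, 7), (1, 8), (1, 9), (1, 10), (1, 11), (1, 12), (1, 13), (1, 14), (1, 15), (2, 0), (2, 1), (2, 2), (2, 3), (2, 4), (2, 5), (2, 6), (2, 7), (2, 8), (2, 9), (2, 10), (2, 11), (2, 12), (2, 13), (2, 14), (2, 15), (3, 0), (3, 1), (3, 2), (3, 3), (3, 4), (3, 5), (3, 6), (3, 7), (3, 8), (3, 9), (3, 10), (3, 11), (3, 12), (3, 13), (3, 14), (3, 15)]

Answer: OOOOOOOOOOOOOOOO
OOOOOOOOOOOOOOOO
OOOOOOOOOOOOOOOO
OOOOOOOOOOOOOOOO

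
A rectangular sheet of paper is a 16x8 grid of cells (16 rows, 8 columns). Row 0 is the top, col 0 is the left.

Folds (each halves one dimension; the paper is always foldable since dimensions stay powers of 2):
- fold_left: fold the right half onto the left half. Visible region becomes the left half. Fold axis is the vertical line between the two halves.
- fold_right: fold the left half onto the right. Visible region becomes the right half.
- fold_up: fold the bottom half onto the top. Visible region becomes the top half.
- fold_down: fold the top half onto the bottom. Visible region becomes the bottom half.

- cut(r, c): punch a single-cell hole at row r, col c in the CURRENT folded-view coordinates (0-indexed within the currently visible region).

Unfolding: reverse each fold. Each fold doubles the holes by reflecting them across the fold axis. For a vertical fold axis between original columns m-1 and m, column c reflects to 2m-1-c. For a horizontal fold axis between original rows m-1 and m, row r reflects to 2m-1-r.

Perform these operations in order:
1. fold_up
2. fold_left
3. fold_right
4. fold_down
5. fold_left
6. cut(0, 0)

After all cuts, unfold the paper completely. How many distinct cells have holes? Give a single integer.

Answer: 32

Derivation:
Op 1 fold_up: fold axis h@8; visible region now rows[0,8) x cols[0,8) = 8x8
Op 2 fold_left: fold axis v@4; visible region now rows[0,8) x cols[0,4) = 8x4
Op 3 fold_right: fold axis v@2; visible region now rows[0,8) x cols[2,4) = 8x2
Op 4 fold_down: fold axis h@4; visible region now rows[4,8) x cols[2,4) = 4x2
Op 5 fold_left: fold axis v@3; visible region now rows[4,8) x cols[2,3) = 4x1
Op 6 cut(0, 0): punch at orig (4,2); cuts so far [(4, 2)]; region rows[4,8) x cols[2,3) = 4x1
Unfold 1 (reflect across v@3): 2 holes -> [(4, 2), (4, 3)]
Unfold 2 (reflect across h@4): 4 holes -> [(3, 2), (3, 3), (4, 2), (4, 3)]
Unfold 3 (reflect across v@2): 8 holes -> [(3, 0), (3, 1), (3, 2), (3, 3), (4, 0), (4, 1), (4, 2), (4, 3)]
Unfold 4 (reflect across v@4): 16 holes -> [(3, 0), (3, 1), (3, 2), (3, 3), (3, 4), (3, 5), (3, 6), (3, 7), (4, 0), (4, 1), (4, 2), (4, 3), (4, 4), (4, 5), (4, 6), (4, 7)]
Unfold 5 (reflect across h@8): 32 holes -> [(3, 0), (3, 1), (3, 2), (3, 3), (3, 4), (3, 5), (3, 6), (3, 7), (4, 0), (4, 1), (4, 2), (4, 3), (4, 4), (4, 5), (4, 6), (4, 7), (11, 0), (11, 1), (11, 2), (11, 3), (11, 4), (11, 5), (11, 6), (11, 7), (12, 0), (12, 1), (12, 2), (12, 3), (12, 4), (12, 5), (12, 6), (12, 7)]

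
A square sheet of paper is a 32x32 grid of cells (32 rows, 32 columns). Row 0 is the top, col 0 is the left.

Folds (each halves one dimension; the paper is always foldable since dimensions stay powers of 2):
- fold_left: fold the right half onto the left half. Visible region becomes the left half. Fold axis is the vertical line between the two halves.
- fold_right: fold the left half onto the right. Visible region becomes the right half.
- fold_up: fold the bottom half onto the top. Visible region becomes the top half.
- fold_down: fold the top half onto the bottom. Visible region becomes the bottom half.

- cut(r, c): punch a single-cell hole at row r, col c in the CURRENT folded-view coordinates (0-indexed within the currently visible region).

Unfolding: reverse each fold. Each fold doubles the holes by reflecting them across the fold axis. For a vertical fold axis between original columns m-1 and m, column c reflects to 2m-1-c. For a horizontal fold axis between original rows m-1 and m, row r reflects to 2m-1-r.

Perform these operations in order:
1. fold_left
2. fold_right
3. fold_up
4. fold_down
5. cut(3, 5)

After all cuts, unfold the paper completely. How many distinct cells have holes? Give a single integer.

Op 1 fold_left: fold axis v@16; visible region now rows[0,32) x cols[0,16) = 32x16
Op 2 fold_right: fold axis v@8; visible region now rows[0,32) x cols[8,16) = 32x8
Op 3 fold_up: fold axis h@16; visible region now rows[0,16) x cols[8,16) = 16x8
Op 4 fold_down: fold axis h@8; visible region now rows[8,16) x cols[8,16) = 8x8
Op 5 cut(3, 5): punch at orig (11,13); cuts so far [(11, 13)]; region rows[8,16) x cols[8,16) = 8x8
Unfold 1 (reflect across h@8): 2 holes -> [(4, 13), (11, 13)]
Unfold 2 (reflect across h@16): 4 holes -> [(4, 13), (11, 13), (20, 13), (27, 13)]
Unfold 3 (reflect across v@8): 8 holes -> [(4, 2), (4, 13), (11, 2), (11, 13), (20, 2), (20, 13), (27, 2), (27, 13)]
Unfold 4 (reflect across v@16): 16 holes -> [(4, 2), (4, 13), (4, 18), (4, 29), (11, 2), (11, 13), (11, 18), (11, 29), (20, 2), (20, 13), (20, 18), (20, 29), (27, 2), (27, 13), (27, 18), (27, 29)]

Answer: 16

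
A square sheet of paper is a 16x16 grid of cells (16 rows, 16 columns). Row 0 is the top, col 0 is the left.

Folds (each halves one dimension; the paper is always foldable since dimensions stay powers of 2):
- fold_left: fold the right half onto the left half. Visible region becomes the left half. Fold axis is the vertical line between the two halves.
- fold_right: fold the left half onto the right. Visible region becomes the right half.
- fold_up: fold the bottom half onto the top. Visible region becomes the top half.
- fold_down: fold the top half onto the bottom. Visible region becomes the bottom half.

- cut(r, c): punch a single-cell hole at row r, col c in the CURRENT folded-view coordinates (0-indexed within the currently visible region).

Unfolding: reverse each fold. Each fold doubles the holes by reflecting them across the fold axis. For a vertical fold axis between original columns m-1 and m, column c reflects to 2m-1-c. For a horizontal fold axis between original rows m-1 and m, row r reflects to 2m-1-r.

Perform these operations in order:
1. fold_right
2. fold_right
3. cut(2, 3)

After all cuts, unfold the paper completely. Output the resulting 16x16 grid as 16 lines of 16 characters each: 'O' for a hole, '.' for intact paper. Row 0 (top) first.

Answer: ................
................
O......OO......O
................
................
................
................
................
................
................
................
................
................
................
................
................

Derivation:
Op 1 fold_right: fold axis v@8; visible region now rows[0,16) x cols[8,16) = 16x8
Op 2 fold_right: fold axis v@12; visible region now rows[0,16) x cols[12,16) = 16x4
Op 3 cut(2, 3): punch at orig (2,15); cuts so far [(2, 15)]; region rows[0,16) x cols[12,16) = 16x4
Unfold 1 (reflect across v@12): 2 holes -> [(2, 8), (2, 15)]
Unfold 2 (reflect across v@8): 4 holes -> [(2, 0), (2, 7), (2, 8), (2, 15)]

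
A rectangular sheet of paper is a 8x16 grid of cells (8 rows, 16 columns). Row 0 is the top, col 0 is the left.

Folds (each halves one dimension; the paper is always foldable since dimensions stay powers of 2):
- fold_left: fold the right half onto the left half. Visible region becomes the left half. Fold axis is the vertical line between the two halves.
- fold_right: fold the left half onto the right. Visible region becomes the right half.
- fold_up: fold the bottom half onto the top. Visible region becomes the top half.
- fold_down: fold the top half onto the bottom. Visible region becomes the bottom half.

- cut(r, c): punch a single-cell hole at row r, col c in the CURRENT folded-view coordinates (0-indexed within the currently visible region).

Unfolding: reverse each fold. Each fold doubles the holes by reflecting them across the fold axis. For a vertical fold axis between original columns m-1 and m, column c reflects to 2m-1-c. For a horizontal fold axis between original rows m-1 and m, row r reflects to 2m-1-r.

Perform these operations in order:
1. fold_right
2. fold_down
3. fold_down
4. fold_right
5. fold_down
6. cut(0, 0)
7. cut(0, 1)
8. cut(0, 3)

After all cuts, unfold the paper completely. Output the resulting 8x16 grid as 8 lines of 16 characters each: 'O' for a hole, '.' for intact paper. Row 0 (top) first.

Answer: O.OOOO.OO.OOOO.O
O.OOOO.OO.OOOO.O
O.OOOO.OO.OOOO.O
O.OOOO.OO.OOOO.O
O.OOOO.OO.OOOO.O
O.OOOO.OO.OOOO.O
O.OOOO.OO.OOOO.O
O.OOOO.OO.OOOO.O

Derivation:
Op 1 fold_right: fold axis v@8; visible region now rows[0,8) x cols[8,16) = 8x8
Op 2 fold_down: fold axis h@4; visible region now rows[4,8) x cols[8,16) = 4x8
Op 3 fold_down: fold axis h@6; visible region now rows[6,8) x cols[8,16) = 2x8
Op 4 fold_right: fold axis v@12; visible region now rows[6,8) x cols[12,16) = 2x4
Op 5 fold_down: fold axis h@7; visible region now rows[7,8) x cols[12,16) = 1x4
Op 6 cut(0, 0): punch at orig (7,12); cuts so far [(7, 12)]; region rows[7,8) x cols[12,16) = 1x4
Op 7 cut(0, 1): punch at orig (7,13); cuts so far [(7, 12), (7, 13)]; region rows[7,8) x cols[12,16) = 1x4
Op 8 cut(0, 3): punch at orig (7,15); cuts so far [(7, 12), (7, 13), (7, 15)]; region rows[7,8) x cols[12,16) = 1x4
Unfold 1 (reflect across h@7): 6 holes -> [(6, 12), (6, 13), (6, 15), (7, 12), (7, 13), (7, 15)]
Unfold 2 (reflect across v@12): 12 holes -> [(6, 8), (6, 10), (6, 11), (6, 12), (6, 13), (6, 15), (7, 8), (7, 10), (7, 11), (7, 12), (7, 13), (7, 15)]
Unfold 3 (reflect across h@6): 24 holes -> [(4, 8), (4, 10), (4, 11), (4, 12), (4, 13), (4, 15), (5, 8), (5, 10), (5, 11), (5, 12), (5, 13), (5, 15), (6, 8), (6, 10), (6, 11), (6, 12), (6, 13), (6, 15), (7, 8), (7, 10), (7, 11), (7, 12), (7, 13), (7, 15)]
Unfold 4 (reflect across h@4): 48 holes -> [(0, 8), (0, 10), (0, 11), (0, 12), (0, 13), (0, 15), (1, 8), (1, 10), (1, 11), (1, 12), (1, 13), (1, 15), (2, 8), (2, 10), (2, 11), (2, 12), (2, 13), (2, 15), (3, 8), (3, 10), (3, 11), (3, 12), (3, 13), (3, 15), (4, 8), (4, 10), (4, 11), (4, 12), (4, 13), (4, 15), (5, 8), (5, 10), (5, 11), (5, 12), (5, 13), (5, 15), (6, 8), (6, 10), (6, 11), (6, 12), (6, 13), (6, 15), (7, 8), (7, 10), (7, 11), (7, 12), (7, 13), (7, 15)]
Unfold 5 (reflect across v@8): 96 holes -> [(0, 0), (0, 2), (0, 3), (0, 4), (0, 5), (0, 7), (0, 8), (0, 10), (0, 11), (0, 12), (0, 13), (0, 15), (1, 0), (1, 2), (1, 3), (1, 4), (1, 5), (1, 7), (1, 8), (1, 10), (1, 11), (1, 12), (1, 13), (1, 15), (2, 0), (2, 2), (2, 3), (2, 4), (2, 5), (2, 7), (2, 8), (2, 10), (2, 11), (2, 12), (2, 13), (2, 15), (3, 0), (3, 2), (3, 3), (3, 4), (3, 5), (3, 7), (3, 8), (3, 10), (3, 11), (3, 12), (3, 13), (3, 15), (4, 0), (4, 2), (4, 3), (4, 4), (4, 5), (4, 7), (4, 8), (4, 10), (4, 11), (4, 12), (4, 13), (4, 15), (5, 0), (5, 2), (5, 3), (5, 4), (5, 5), (5, 7), (5, 8), (5, 10), (5, 11), (5, 12), (5, 13), (5, 15), (6, 0), (6, 2), (6, 3), (6, 4), (6, 5), (6, 7), (6, 8), (6, 10), (6, 11), (6, 12), (6, 13), (6, 15), (7, 0), (7, 2), (7, 3), (7, 4), (7, 5), (7, 7), (7, 8), (7, 10), (7, 11), (7, 12), (7, 13), (7, 15)]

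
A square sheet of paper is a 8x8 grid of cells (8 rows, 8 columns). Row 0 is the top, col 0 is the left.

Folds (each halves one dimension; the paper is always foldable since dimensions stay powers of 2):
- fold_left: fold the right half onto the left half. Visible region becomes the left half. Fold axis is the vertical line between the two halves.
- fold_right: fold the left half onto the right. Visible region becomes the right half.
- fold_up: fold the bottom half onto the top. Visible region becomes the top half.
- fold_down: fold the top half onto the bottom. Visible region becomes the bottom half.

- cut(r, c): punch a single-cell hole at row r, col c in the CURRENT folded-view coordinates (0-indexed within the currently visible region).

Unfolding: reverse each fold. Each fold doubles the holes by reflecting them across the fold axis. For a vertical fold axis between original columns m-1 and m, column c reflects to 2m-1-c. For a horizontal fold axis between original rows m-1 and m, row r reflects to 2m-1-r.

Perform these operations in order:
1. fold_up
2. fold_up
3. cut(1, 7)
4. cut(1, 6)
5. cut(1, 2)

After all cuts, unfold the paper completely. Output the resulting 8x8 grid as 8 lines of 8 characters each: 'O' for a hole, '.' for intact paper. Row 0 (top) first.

Answer: ........
..O...OO
..O...OO
........
........
..O...OO
..O...OO
........

Derivation:
Op 1 fold_up: fold axis h@4; visible region now rows[0,4) x cols[0,8) = 4x8
Op 2 fold_up: fold axis h@2; visible region now rows[0,2) x cols[0,8) = 2x8
Op 3 cut(1, 7): punch at orig (1,7); cuts so far [(1, 7)]; region rows[0,2) x cols[0,8) = 2x8
Op 4 cut(1, 6): punch at orig (1,6); cuts so far [(1, 6), (1, 7)]; region rows[0,2) x cols[0,8) = 2x8
Op 5 cut(1, 2): punch at orig (1,2); cuts so far [(1, 2), (1, 6), (1, 7)]; region rows[0,2) x cols[0,8) = 2x8
Unfold 1 (reflect across h@2): 6 holes -> [(1, 2), (1, 6), (1, 7), (2, 2), (2, 6), (2, 7)]
Unfold 2 (reflect across h@4): 12 holes -> [(1, 2), (1, 6), (1, 7), (2, 2), (2, 6), (2, 7), (5, 2), (5, 6), (5, 7), (6, 2), (6, 6), (6, 7)]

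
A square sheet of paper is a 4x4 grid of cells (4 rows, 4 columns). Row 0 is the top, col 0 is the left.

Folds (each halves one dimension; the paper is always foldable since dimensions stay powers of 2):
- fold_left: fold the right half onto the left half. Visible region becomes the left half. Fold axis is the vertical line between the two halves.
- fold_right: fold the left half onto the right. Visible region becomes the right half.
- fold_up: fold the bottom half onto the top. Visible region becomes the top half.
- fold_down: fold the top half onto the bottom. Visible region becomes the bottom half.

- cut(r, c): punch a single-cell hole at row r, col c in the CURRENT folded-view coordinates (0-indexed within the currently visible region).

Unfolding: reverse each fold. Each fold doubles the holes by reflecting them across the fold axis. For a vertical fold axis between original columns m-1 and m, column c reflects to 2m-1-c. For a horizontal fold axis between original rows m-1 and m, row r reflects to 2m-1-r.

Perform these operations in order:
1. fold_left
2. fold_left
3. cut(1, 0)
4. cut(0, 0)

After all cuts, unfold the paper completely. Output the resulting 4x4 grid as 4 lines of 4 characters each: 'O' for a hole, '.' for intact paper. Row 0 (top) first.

Op 1 fold_left: fold axis v@2; visible region now rows[0,4) x cols[0,2) = 4x2
Op 2 fold_left: fold axis v@1; visible region now rows[0,4) x cols[0,1) = 4x1
Op 3 cut(1, 0): punch at orig (1,0); cuts so far [(1, 0)]; region rows[0,4) x cols[0,1) = 4x1
Op 4 cut(0, 0): punch at orig (0,0); cuts so far [(0, 0), (1, 0)]; region rows[0,4) x cols[0,1) = 4x1
Unfold 1 (reflect across v@1): 4 holes -> [(0, 0), (0, 1), (1, 0), (1, 1)]
Unfold 2 (reflect across v@2): 8 holes -> [(0, 0), (0, 1), (0, 2), (0, 3), (1, 0), (1, 1), (1, 2), (1, 3)]

Answer: OOOO
OOOO
....
....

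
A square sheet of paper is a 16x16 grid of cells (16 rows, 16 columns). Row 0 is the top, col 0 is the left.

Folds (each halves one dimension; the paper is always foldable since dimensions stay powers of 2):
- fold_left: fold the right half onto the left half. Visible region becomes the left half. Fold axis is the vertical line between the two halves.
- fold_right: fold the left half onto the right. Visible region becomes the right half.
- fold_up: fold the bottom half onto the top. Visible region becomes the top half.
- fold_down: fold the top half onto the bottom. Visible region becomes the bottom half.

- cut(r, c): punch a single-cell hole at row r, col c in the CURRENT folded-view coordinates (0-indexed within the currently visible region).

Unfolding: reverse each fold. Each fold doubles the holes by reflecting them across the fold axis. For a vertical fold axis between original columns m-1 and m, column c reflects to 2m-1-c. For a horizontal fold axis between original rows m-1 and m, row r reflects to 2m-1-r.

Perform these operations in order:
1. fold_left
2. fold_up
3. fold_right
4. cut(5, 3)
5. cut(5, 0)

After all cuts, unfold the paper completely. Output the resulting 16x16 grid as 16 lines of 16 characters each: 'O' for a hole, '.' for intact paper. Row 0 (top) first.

Answer: ................
................
................
................
................
O..OO..OO..OO..O
................
................
................
................
O..OO..OO..OO..O
................
................
................
................
................

Derivation:
Op 1 fold_left: fold axis v@8; visible region now rows[0,16) x cols[0,8) = 16x8
Op 2 fold_up: fold axis h@8; visible region now rows[0,8) x cols[0,8) = 8x8
Op 3 fold_right: fold axis v@4; visible region now rows[0,8) x cols[4,8) = 8x4
Op 4 cut(5, 3): punch at orig (5,7); cuts so far [(5, 7)]; region rows[0,8) x cols[4,8) = 8x4
Op 5 cut(5, 0): punch at orig (5,4); cuts so far [(5, 4), (5, 7)]; region rows[0,8) x cols[4,8) = 8x4
Unfold 1 (reflect across v@4): 4 holes -> [(5, 0), (5, 3), (5, 4), (5, 7)]
Unfold 2 (reflect across h@8): 8 holes -> [(5, 0), (5, 3), (5, 4), (5, 7), (10, 0), (10, 3), (10, 4), (10, 7)]
Unfold 3 (reflect across v@8): 16 holes -> [(5, 0), (5, 3), (5, 4), (5, 7), (5, 8), (5, 11), (5, 12), (5, 15), (10, 0), (10, 3), (10, 4), (10, 7), (10, 8), (10, 11), (10, 12), (10, 15)]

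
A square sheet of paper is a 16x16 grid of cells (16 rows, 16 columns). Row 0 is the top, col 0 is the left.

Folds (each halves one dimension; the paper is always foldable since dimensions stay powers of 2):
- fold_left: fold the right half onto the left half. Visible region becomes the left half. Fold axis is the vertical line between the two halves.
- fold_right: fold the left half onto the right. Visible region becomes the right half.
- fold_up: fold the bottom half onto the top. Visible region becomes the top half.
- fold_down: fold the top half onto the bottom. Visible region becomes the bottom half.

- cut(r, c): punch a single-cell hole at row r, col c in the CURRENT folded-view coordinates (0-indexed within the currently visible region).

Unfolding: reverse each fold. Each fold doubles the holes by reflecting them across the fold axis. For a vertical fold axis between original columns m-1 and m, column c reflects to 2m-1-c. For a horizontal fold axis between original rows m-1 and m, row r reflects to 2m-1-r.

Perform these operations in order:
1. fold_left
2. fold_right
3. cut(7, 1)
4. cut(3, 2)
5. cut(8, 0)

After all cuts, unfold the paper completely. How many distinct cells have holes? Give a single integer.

Op 1 fold_left: fold axis v@8; visible region now rows[0,16) x cols[0,8) = 16x8
Op 2 fold_right: fold axis v@4; visible region now rows[0,16) x cols[4,8) = 16x4
Op 3 cut(7, 1): punch at orig (7,5); cuts so far [(7, 5)]; region rows[0,16) x cols[4,8) = 16x4
Op 4 cut(3, 2): punch at orig (3,6); cuts so far [(3, 6), (7, 5)]; region rows[0,16) x cols[4,8) = 16x4
Op 5 cut(8, 0): punch at orig (8,4); cuts so far [(3, 6), (7, 5), (8, 4)]; region rows[0,16) x cols[4,8) = 16x4
Unfold 1 (reflect across v@4): 6 holes -> [(3, 1), (3, 6), (7, 2), (7, 5), (8, 3), (8, 4)]
Unfold 2 (reflect across v@8): 12 holes -> [(3, 1), (3, 6), (3, 9), (3, 14), (7, 2), (7, 5), (7, 10), (7, 13), (8, 3), (8, 4), (8, 11), (8, 12)]

Answer: 12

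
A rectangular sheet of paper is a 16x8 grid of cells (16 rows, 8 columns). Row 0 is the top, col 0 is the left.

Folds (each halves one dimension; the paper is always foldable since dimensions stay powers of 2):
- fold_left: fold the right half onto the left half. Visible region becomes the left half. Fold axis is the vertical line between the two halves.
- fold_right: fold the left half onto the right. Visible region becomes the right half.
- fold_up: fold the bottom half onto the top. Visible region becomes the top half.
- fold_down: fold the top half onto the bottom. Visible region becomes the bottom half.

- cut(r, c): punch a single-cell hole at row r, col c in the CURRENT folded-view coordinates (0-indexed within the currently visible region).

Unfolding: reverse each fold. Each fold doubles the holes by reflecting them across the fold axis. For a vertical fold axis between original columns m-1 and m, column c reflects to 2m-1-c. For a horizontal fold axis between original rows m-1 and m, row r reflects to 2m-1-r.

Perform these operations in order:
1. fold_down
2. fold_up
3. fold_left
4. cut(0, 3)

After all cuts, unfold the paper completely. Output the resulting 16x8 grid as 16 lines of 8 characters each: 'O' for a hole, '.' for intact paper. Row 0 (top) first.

Op 1 fold_down: fold axis h@8; visible region now rows[8,16) x cols[0,8) = 8x8
Op 2 fold_up: fold axis h@12; visible region now rows[8,12) x cols[0,8) = 4x8
Op 3 fold_left: fold axis v@4; visible region now rows[8,12) x cols[0,4) = 4x4
Op 4 cut(0, 3): punch at orig (8,3); cuts so far [(8, 3)]; region rows[8,12) x cols[0,4) = 4x4
Unfold 1 (reflect across v@4): 2 holes -> [(8, 3), (8, 4)]
Unfold 2 (reflect across h@12): 4 holes -> [(8, 3), (8, 4), (15, 3), (15, 4)]
Unfold 3 (reflect across h@8): 8 holes -> [(0, 3), (0, 4), (7, 3), (7, 4), (8, 3), (8, 4), (15, 3), (15, 4)]

Answer: ...OO...
........
........
........
........
........
........
...OO...
...OO...
........
........
........
........
........
........
...OO...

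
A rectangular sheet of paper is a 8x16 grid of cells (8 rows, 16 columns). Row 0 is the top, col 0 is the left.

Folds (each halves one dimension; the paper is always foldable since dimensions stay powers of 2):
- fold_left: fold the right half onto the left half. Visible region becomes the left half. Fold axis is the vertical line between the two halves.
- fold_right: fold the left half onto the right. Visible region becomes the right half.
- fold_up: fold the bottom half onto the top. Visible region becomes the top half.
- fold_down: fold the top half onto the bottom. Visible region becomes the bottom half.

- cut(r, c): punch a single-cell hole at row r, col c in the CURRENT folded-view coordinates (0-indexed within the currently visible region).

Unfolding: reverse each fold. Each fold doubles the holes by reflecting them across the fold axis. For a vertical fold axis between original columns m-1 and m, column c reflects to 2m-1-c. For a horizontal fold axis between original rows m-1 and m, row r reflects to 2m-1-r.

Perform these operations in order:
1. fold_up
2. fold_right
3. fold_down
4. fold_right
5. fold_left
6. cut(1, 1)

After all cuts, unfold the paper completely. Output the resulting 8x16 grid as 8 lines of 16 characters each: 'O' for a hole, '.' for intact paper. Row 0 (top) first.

Answer: .OO..OO..OO..OO.
................
................
.OO..OO..OO..OO.
.OO..OO..OO..OO.
................
................
.OO..OO..OO..OO.

Derivation:
Op 1 fold_up: fold axis h@4; visible region now rows[0,4) x cols[0,16) = 4x16
Op 2 fold_right: fold axis v@8; visible region now rows[0,4) x cols[8,16) = 4x8
Op 3 fold_down: fold axis h@2; visible region now rows[2,4) x cols[8,16) = 2x8
Op 4 fold_right: fold axis v@12; visible region now rows[2,4) x cols[12,16) = 2x4
Op 5 fold_left: fold axis v@14; visible region now rows[2,4) x cols[12,14) = 2x2
Op 6 cut(1, 1): punch at orig (3,13); cuts so far [(3, 13)]; region rows[2,4) x cols[12,14) = 2x2
Unfold 1 (reflect across v@14): 2 holes -> [(3, 13), (3, 14)]
Unfold 2 (reflect across v@12): 4 holes -> [(3, 9), (3, 10), (3, 13), (3, 14)]
Unfold 3 (reflect across h@2): 8 holes -> [(0, 9), (0, 10), (0, 13), (0, 14), (3, 9), (3, 10), (3, 13), (3, 14)]
Unfold 4 (reflect across v@8): 16 holes -> [(0, 1), (0, 2), (0, 5), (0, 6), (0, 9), (0, 10), (0, 13), (0, 14), (3, 1), (3, 2), (3, 5), (3, 6), (3, 9), (3, 10), (3, 13), (3, 14)]
Unfold 5 (reflect across h@4): 32 holes -> [(0, 1), (0, 2), (0, 5), (0, 6), (0, 9), (0, 10), (0, 13), (0, 14), (3, 1), (3, 2), (3, 5), (3, 6), (3, 9), (3, 10), (3, 13), (3, 14), (4, 1), (4, 2), (4, 5), (4, 6), (4, 9), (4, 10), (4, 13), (4, 14), (7, 1), (7, 2), (7, 5), (7, 6), (7, 9), (7, 10), (7, 13), (7, 14)]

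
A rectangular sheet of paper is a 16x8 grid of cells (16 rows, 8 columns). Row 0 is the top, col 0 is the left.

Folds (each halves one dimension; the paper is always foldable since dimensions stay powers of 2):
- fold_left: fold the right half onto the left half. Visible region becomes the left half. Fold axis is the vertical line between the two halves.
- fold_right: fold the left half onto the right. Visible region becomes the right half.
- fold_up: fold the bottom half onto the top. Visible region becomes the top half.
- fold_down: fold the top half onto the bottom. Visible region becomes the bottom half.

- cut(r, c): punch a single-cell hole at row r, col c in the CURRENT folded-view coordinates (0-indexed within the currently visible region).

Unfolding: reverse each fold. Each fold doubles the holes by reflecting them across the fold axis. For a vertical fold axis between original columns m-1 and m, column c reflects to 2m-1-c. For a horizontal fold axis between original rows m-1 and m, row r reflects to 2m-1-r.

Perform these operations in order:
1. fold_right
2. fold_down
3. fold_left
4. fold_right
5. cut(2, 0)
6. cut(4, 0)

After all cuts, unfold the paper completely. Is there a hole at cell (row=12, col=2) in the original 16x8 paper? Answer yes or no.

Answer: yes

Derivation:
Op 1 fold_right: fold axis v@4; visible region now rows[0,16) x cols[4,8) = 16x4
Op 2 fold_down: fold axis h@8; visible region now rows[8,16) x cols[4,8) = 8x4
Op 3 fold_left: fold axis v@6; visible region now rows[8,16) x cols[4,6) = 8x2
Op 4 fold_right: fold axis v@5; visible region now rows[8,16) x cols[5,6) = 8x1
Op 5 cut(2, 0): punch at orig (10,5); cuts so far [(10, 5)]; region rows[8,16) x cols[5,6) = 8x1
Op 6 cut(4, 0): punch at orig (12,5); cuts so far [(10, 5), (12, 5)]; region rows[8,16) x cols[5,6) = 8x1
Unfold 1 (reflect across v@5): 4 holes -> [(10, 4), (10, 5), (12, 4), (12, 5)]
Unfold 2 (reflect across v@6): 8 holes -> [(10, 4), (10, 5), (10, 6), (10, 7), (12, 4), (12, 5), (12, 6), (12, 7)]
Unfold 3 (reflect across h@8): 16 holes -> [(3, 4), (3, 5), (3, 6), (3, 7), (5, 4), (5, 5), (5, 6), (5, 7), (10, 4), (10, 5), (10, 6), (10, 7), (12, 4), (12, 5), (12, 6), (12, 7)]
Unfold 4 (reflect across v@4): 32 holes -> [(3, 0), (3, 1), (3, 2), (3, 3), (3, 4), (3, 5), (3, 6), (3, 7), (5, 0), (5, 1), (5, 2), (5, 3), (5, 4), (5, 5), (5, 6), (5, 7), (10, 0), (10, 1), (10, 2), (10, 3), (10, 4), (10, 5), (10, 6), (10, 7), (12, 0), (12, 1), (12, 2), (12, 3), (12, 4), (12, 5), (12, 6), (12, 7)]
Holes: [(3, 0), (3, 1), (3, 2), (3, 3), (3, 4), (3, 5), (3, 6), (3, 7), (5, 0), (5, 1), (5, 2), (5, 3), (5, 4), (5, 5), (5, 6), (5, 7), (10, 0), (10, 1), (10, 2), (10, 3), (10, 4), (10, 5), (10, 6), (10, 7), (12, 0), (12, 1), (12, 2), (12, 3), (12, 4), (12, 5), (12, 6), (12, 7)]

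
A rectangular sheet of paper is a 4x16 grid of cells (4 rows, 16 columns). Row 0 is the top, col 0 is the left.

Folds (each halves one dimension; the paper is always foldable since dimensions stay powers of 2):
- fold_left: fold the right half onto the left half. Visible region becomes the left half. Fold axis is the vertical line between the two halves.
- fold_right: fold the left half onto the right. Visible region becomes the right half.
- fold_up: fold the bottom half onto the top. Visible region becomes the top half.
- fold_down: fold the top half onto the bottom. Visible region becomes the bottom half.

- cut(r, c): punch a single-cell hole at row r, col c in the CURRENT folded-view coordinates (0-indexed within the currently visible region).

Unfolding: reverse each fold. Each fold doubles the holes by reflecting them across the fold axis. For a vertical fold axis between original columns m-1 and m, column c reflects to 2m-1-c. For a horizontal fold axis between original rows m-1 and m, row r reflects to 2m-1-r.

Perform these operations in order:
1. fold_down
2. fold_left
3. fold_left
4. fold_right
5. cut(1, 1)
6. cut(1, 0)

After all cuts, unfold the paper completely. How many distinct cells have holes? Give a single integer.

Op 1 fold_down: fold axis h@2; visible region now rows[2,4) x cols[0,16) = 2x16
Op 2 fold_left: fold axis v@8; visible region now rows[2,4) x cols[0,8) = 2x8
Op 3 fold_left: fold axis v@4; visible region now rows[2,4) x cols[0,4) = 2x4
Op 4 fold_right: fold axis v@2; visible region now rows[2,4) x cols[2,4) = 2x2
Op 5 cut(1, 1): punch at orig (3,3); cuts so far [(3, 3)]; region rows[2,4) x cols[2,4) = 2x2
Op 6 cut(1, 0): punch at orig (3,2); cuts so far [(3, 2), (3, 3)]; region rows[2,4) x cols[2,4) = 2x2
Unfold 1 (reflect across v@2): 4 holes -> [(3, 0), (3, 1), (3, 2), (3, 3)]
Unfold 2 (reflect across v@4): 8 holes -> [(3, 0), (3, 1), (3, 2), (3, 3), (3, 4), (3, 5), (3, 6), (3, 7)]
Unfold 3 (reflect across v@8): 16 holes -> [(3, 0), (3, 1), (3, 2), (3, 3), (3, 4), (3, 5), (3, 6), (3, 7), (3, 8), (3, 9), (3, 10), (3, 11), (3, 12), (3, 13), (3, 14), (3, 15)]
Unfold 4 (reflect across h@2): 32 holes -> [(0, 0), (0, 1), (0, 2), (0, 3), (0, 4), (0, 5), (0, 6), (0, 7), (0, 8), (0, 9), (0, 10), (0, 11), (0, 12), (0, 13), (0, 14), (0, 15), (3, 0), (3, 1), (3, 2), (3, 3), (3, 4), (3, 5), (3, 6), (3, 7), (3, 8), (3, 9), (3, 10), (3, 11), (3, 12), (3, 13), (3, 14), (3, 15)]

Answer: 32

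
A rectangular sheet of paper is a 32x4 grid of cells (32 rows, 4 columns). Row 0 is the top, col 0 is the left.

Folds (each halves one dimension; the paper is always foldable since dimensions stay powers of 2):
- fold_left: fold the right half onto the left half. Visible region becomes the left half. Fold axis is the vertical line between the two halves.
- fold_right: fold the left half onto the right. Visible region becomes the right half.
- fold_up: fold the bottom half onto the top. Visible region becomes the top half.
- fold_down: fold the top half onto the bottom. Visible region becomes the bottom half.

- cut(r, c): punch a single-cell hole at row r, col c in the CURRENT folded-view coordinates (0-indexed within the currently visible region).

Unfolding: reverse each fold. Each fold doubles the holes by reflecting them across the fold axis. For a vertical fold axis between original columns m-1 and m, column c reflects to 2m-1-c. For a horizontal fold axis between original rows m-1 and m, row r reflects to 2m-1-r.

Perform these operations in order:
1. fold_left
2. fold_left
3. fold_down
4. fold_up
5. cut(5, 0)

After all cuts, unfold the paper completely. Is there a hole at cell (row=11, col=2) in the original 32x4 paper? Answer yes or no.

Op 1 fold_left: fold axis v@2; visible region now rows[0,32) x cols[0,2) = 32x2
Op 2 fold_left: fold axis v@1; visible region now rows[0,32) x cols[0,1) = 32x1
Op 3 fold_down: fold axis h@16; visible region now rows[16,32) x cols[0,1) = 16x1
Op 4 fold_up: fold axis h@24; visible region now rows[16,24) x cols[0,1) = 8x1
Op 5 cut(5, 0): punch at orig (21,0); cuts so far [(21, 0)]; region rows[16,24) x cols[0,1) = 8x1
Unfold 1 (reflect across h@24): 2 holes -> [(21, 0), (26, 0)]
Unfold 2 (reflect across h@16): 4 holes -> [(5, 0), (10, 0), (21, 0), (26, 0)]
Unfold 3 (reflect across v@1): 8 holes -> [(5, 0), (5, 1), (10, 0), (10, 1), (21, 0), (21, 1), (26, 0), (26, 1)]
Unfold 4 (reflect across v@2): 16 holes -> [(5, 0), (5, 1), (5, 2), (5, 3), (10, 0), (10, 1), (10, 2), (10, 3), (21, 0), (21, 1), (21, 2), (21, 3), (26, 0), (26, 1), (26, 2), (26, 3)]
Holes: [(5, 0), (5, 1), (5, 2), (5, 3), (10, 0), (10, 1), (10, 2), (10, 3), (21, 0), (21, 1), (21, 2), (21, 3), (26, 0), (26, 1), (26, 2), (26, 3)]

Answer: no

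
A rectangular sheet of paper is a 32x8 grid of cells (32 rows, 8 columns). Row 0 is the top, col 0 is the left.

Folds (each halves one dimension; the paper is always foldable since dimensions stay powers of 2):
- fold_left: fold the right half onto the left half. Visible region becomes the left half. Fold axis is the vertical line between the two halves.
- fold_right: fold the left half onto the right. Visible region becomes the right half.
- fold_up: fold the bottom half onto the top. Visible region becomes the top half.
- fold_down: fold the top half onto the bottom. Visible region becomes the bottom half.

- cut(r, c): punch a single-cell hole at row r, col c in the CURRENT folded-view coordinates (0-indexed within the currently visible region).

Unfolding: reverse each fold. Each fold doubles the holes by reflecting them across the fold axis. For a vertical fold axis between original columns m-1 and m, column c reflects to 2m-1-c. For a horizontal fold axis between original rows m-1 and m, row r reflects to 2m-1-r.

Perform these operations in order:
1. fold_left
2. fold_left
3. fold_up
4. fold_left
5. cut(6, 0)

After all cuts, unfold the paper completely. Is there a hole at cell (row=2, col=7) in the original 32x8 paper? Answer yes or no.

Op 1 fold_left: fold axis v@4; visible region now rows[0,32) x cols[0,4) = 32x4
Op 2 fold_left: fold axis v@2; visible region now rows[0,32) x cols[0,2) = 32x2
Op 3 fold_up: fold axis h@16; visible region now rows[0,16) x cols[0,2) = 16x2
Op 4 fold_left: fold axis v@1; visible region now rows[0,16) x cols[0,1) = 16x1
Op 5 cut(6, 0): punch at orig (6,0); cuts so far [(6, 0)]; region rows[0,16) x cols[0,1) = 16x1
Unfold 1 (reflect across v@1): 2 holes -> [(6, 0), (6, 1)]
Unfold 2 (reflect across h@16): 4 holes -> [(6, 0), (6, 1), (25, 0), (25, 1)]
Unfold 3 (reflect across v@2): 8 holes -> [(6, 0), (6, 1), (6, 2), (6, 3), (25, 0), (25, 1), (25, 2), (25, 3)]
Unfold 4 (reflect across v@4): 16 holes -> [(6, 0), (6, 1), (6, 2), (6, 3), (6, 4), (6, 5), (6, 6), (6, 7), (25, 0), (25, 1), (25, 2), (25, 3), (25, 4), (25, 5), (25, 6), (25, 7)]
Holes: [(6, 0), (6, 1), (6, 2), (6, 3), (6, 4), (6, 5), (6, 6), (6, 7), (25, 0), (25, 1), (25, 2), (25, 3), (25, 4), (25, 5), (25, 6), (25, 7)]

Answer: no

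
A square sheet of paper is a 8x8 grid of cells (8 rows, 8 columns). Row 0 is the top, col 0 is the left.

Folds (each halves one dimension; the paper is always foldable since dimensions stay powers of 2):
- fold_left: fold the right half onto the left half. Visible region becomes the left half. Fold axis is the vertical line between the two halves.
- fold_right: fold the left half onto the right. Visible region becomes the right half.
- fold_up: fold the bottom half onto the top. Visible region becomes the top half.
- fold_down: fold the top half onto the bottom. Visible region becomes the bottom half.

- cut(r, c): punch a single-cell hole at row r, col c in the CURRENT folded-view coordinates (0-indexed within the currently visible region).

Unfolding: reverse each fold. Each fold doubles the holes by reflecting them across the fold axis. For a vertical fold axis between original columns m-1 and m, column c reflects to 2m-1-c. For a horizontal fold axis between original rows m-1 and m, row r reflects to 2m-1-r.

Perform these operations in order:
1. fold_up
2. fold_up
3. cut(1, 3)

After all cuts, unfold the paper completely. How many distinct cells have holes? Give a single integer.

Answer: 4

Derivation:
Op 1 fold_up: fold axis h@4; visible region now rows[0,4) x cols[0,8) = 4x8
Op 2 fold_up: fold axis h@2; visible region now rows[0,2) x cols[0,8) = 2x8
Op 3 cut(1, 3): punch at orig (1,3); cuts so far [(1, 3)]; region rows[0,2) x cols[0,8) = 2x8
Unfold 1 (reflect across h@2): 2 holes -> [(1, 3), (2, 3)]
Unfold 2 (reflect across h@4): 4 holes -> [(1, 3), (2, 3), (5, 3), (6, 3)]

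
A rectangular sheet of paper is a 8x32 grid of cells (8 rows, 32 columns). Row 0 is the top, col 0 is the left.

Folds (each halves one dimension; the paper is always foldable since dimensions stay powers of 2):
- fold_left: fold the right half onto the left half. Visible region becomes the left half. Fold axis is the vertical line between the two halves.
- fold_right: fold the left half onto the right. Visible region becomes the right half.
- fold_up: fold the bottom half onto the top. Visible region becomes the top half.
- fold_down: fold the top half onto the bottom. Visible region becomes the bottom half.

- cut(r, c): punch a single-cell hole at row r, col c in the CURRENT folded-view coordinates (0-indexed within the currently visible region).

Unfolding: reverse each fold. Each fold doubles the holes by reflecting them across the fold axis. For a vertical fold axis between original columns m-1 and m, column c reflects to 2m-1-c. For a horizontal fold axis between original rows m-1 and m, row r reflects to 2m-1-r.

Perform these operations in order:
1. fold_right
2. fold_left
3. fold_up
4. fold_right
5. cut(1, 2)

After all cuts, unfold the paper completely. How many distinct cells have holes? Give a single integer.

Answer: 16

Derivation:
Op 1 fold_right: fold axis v@16; visible region now rows[0,8) x cols[16,32) = 8x16
Op 2 fold_left: fold axis v@24; visible region now rows[0,8) x cols[16,24) = 8x8
Op 3 fold_up: fold axis h@4; visible region now rows[0,4) x cols[16,24) = 4x8
Op 4 fold_right: fold axis v@20; visible region now rows[0,4) x cols[20,24) = 4x4
Op 5 cut(1, 2): punch at orig (1,22); cuts so far [(1, 22)]; region rows[0,4) x cols[20,24) = 4x4
Unfold 1 (reflect across v@20): 2 holes -> [(1, 17), (1, 22)]
Unfold 2 (reflect across h@4): 4 holes -> [(1, 17), (1, 22), (6, 17), (6, 22)]
Unfold 3 (reflect across v@24): 8 holes -> [(1, 17), (1, 22), (1, 25), (1, 30), (6, 17), (6, 22), (6, 25), (6, 30)]
Unfold 4 (reflect across v@16): 16 holes -> [(1, 1), (1, 6), (1, 9), (1, 14), (1, 17), (1, 22), (1, 25), (1, 30), (6, 1), (6, 6), (6, 9), (6, 14), (6, 17), (6, 22), (6, 25), (6, 30)]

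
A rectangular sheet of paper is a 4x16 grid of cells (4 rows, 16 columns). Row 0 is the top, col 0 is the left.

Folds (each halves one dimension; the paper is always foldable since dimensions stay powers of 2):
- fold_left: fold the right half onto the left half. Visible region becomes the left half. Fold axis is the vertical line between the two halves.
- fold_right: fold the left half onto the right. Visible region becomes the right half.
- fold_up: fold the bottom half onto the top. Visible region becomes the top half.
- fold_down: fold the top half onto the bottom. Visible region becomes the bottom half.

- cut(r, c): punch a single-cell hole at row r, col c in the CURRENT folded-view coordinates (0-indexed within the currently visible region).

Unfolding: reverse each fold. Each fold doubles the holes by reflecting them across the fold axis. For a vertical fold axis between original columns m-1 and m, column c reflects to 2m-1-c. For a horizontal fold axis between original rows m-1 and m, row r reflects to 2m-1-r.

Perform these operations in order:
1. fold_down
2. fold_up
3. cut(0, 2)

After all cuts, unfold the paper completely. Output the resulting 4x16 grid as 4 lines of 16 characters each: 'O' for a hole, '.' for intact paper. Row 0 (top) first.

Answer: ..O.............
..O.............
..O.............
..O.............

Derivation:
Op 1 fold_down: fold axis h@2; visible region now rows[2,4) x cols[0,16) = 2x16
Op 2 fold_up: fold axis h@3; visible region now rows[2,3) x cols[0,16) = 1x16
Op 3 cut(0, 2): punch at orig (2,2); cuts so far [(2, 2)]; region rows[2,3) x cols[0,16) = 1x16
Unfold 1 (reflect across h@3): 2 holes -> [(2, 2), (3, 2)]
Unfold 2 (reflect across h@2): 4 holes -> [(0, 2), (1, 2), (2, 2), (3, 2)]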